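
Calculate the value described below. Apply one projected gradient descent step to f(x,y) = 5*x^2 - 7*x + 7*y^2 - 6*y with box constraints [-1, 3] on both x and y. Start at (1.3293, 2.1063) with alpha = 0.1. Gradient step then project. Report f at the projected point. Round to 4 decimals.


Step 1: Compute gradient at (1.3293, 2.1063).
grad_x = 2*5*1.3293 - 7 = 6.293
grad_y = 2*7*2.1063 - 6 = 23.4882
Step 2: Gradient step.
x_raw = 1.3293 - 0.1*6.293 = 0.7
y_raw = 2.1063 - 0.1*23.4882 = -0.2425
Step 3: Project onto [-1, 3].
x_proj = clip(0.7) = 0.7
y_proj = clip(-0.2425) = -0.2425
Step 4: Evaluate f.
f(0.7, -0.2425) = -0.5832


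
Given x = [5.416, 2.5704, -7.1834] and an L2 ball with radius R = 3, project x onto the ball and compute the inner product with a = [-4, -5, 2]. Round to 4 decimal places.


Step 1: Compute ||x|| (intermediates to 6 decimals).
||x|| = sqrt(5.416^2 + 2.5704^2 + (-7.1834)^2) = 9.356348
Step 2: Project.
Since ||x|| > R, scale = R/||x|| = 3/9.356348 = 0.320638, proj(x) = scale * x
proj(x) = [1.736575, 0.824168, -2.303271]
Step 3: Dot product.
a^T * proj(x) = -4*1.736575 - 5*0.824168 + 2*(-2.303271) = -15.6737


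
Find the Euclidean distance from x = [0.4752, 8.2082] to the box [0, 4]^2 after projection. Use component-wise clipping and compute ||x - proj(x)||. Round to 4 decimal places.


Project each component onto [0, 4].
clip(0.4752) = 0.4752, clip(8.2082) = 4.0
Projection = [0.4752, 4.0]
Squared diffs: [0.0, 17.7089]
Distance = sqrt(17.7089) = 4.2082


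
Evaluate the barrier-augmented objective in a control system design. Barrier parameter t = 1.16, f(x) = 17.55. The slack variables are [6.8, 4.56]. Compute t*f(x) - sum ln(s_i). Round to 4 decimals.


Step 1: Compute log-barrier.
ln values: [1.9169, 1.5173]
phi = -(1.9169 + 1.5173) = -3.4342
Step 2: Compute augmented objective.
t*f(x) = 1.16*17.55 = 20.358
Total = 20.358 - 3.4342 = 16.9238


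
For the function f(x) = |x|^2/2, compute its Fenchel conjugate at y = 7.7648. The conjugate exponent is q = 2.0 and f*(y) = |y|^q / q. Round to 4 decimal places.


The conjugate exponent q satisfies 1/p + 1/q = 1.
p = 2, so q = 2/(2 - 1) = 2.0
|y|^q = 7.7648^2.0 = 60.2921
f*(7.7648) = 60.2921 / 2.0 = 30.1461


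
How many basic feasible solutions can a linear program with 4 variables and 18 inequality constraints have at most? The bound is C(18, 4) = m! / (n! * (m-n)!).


Each vertex corresponds to some choice of n active constraints out of m, so the number of vertices is at most C(m, n) = m! / (n!(m-n)!).
m = 18, n = 4
Numerator: 18 * 17 * 16 * 15
Denominator: 4! = 24
C(18, 4) = 3060


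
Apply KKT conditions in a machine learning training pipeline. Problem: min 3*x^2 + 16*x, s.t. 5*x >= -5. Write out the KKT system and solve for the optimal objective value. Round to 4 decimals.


Step 1: Try lambda = 0 (constraint inactive).
x_unc = -16/(2*3) = -2.6667
Check: 5*-2.6667 = -13.3335 < -5 -- violated!
Step 2: Constraint must be active: 5*x = -5
x* = -5/5 = -1.0
lambda = (2*3*(-1.0) + 16)/5 = 2.0
Step 3: Compute optimal value.
f(x*) = 3*(-1.0)^2 + 16*(-1.0) = -13.0


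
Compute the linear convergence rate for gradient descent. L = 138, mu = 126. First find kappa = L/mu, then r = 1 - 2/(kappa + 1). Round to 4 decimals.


Step 1: Compute the condition number.
kappa = L/mu = 138/126 = 1.0952
Step 2: Compute the convergence rate.
r = 1 - 2/(kappa + 1) = 1 - 2*mu/(L + mu) = (L - mu)/(L + mu) = 12/264 = 0.0455


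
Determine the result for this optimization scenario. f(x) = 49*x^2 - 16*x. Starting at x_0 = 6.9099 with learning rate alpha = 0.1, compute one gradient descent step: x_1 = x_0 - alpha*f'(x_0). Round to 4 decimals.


We compute the gradient at x_0 and apply the update.
f'(x) = 98*x - 16
f'(6.9099) = 98*6.9099 - 16 = 661.1702
x_1 = 6.9099 - 0.1*661.1702 = -59.2071


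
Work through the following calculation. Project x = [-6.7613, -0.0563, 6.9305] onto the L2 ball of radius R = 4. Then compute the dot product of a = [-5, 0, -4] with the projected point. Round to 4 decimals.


Step 1: Compute ||x|| (intermediates to 6 decimals).
||x|| = sqrt((-6.7613)^2 + (-0.0563)^2 + 6.9305^2) = 9.682468
Step 2: Project.
Since ||x|| > R, scale = R/||x|| = 4/9.682468 = 0.413118, proj(x) = scale * x
proj(x) = [-2.793215, -0.023259, 2.863114]
Step 3: Dot product.
a^T * proj(x) = -5*(-2.793215) + 0*(-0.023259) - 4*2.863114 = 2.5136


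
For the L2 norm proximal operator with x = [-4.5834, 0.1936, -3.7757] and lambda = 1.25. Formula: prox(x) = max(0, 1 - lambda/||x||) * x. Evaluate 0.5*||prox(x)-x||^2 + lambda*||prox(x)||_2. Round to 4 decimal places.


Step 1: Compute ||x||.
||x|| = 5.9415
Step 2: Compute scaling factor.
scale = max(0, 1 - 1.25/5.9415) = 0.7896
Step 3: prox(x) = [-3.6191, 0.1529, -2.9813]
||prox(x)|| = 4.6915
Step 4: Proximal objective.
0.5*||prox-x||^2 = 0.7813
lambda*||prox|| = 5.8644
Total = 6.6456


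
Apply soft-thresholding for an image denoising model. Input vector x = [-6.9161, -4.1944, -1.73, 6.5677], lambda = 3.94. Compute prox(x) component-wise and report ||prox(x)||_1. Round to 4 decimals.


Soft-thresholding with lambda = 3.94:
prox(-6.9161) = sign(-6.9161)*max(|-6.9161| - 3.94, 0) = -2.9761
prox(-4.1944) = sign(-4.1944)*max(|-4.1944| - 3.94, 0) = -0.2544
prox(-1.73) = sign(-1.73)*max(|-1.73| - 3.94, 0) = 0.0
prox(6.5677) = sign(6.5677)*max(|6.5677| - 3.94, 0) = 2.6277
prox(x) = [-2.9761, -0.2544, 0.0, 2.6277]
||prox(x)||_1 = 2.9761 + 0.2544 + 0.0 + 2.6277 = 5.8582


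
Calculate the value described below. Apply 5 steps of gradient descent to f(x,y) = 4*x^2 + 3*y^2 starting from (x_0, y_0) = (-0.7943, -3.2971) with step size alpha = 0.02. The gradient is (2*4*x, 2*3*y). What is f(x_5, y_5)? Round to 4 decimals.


Gradient descent on f(x,y) = 4*x^2 + 3*y^2.
Starting point: (-0.7943, -3.2971), alpha = 0.02
Step 1: grad_x = 2*4*-0.7943 = -6.3544, grad_y = 2*3*-3.2971 = -19.7826
  x_1 = -0.7943 - 0.02*-6.3544 = -0.6672
  y_1 = -3.2971 - 0.02*-19.7826 = -2.9014
Step 2: grad_x = 2*4*-0.6672 = -5.3377, grad_y = 2*3*-2.9014 = -17.4087
  x_2 = -0.6672 - 0.02*-5.3377 = -0.5605
  y_2 = -2.9014 - 0.02*-17.4087 = -2.5533
Step 3: grad_x = 2*4*-0.5605 = -4.4837, grad_y = 2*3*-2.5533 = -15.3196
  x_3 = -0.5605 - 0.02*-4.4837 = -0.4708
  y_3 = -2.5533 - 0.02*-15.3196 = -2.2469
Step 4: grad_x = 2*4*-0.4708 = -3.7663, grad_y = 2*3*-2.2469 = -13.4813
  x_4 = -0.4708 - 0.02*-3.7663 = -0.3955
  y_4 = -2.2469 - 0.02*-13.4813 = -1.9773
Step 5: grad_x = 2*4*-0.3955 = -3.1637, grad_y = 2*3*-1.9773 = -11.8635
  x_5 = -0.3955 - 0.02*-3.1637 = -0.3322
  y_5 = -1.9773 - 0.02*-11.8635 = -1.74
f(-0.3322, -1.74) = 4*(-0.3322)^2 + 3*(-1.74)^2 = 9.524


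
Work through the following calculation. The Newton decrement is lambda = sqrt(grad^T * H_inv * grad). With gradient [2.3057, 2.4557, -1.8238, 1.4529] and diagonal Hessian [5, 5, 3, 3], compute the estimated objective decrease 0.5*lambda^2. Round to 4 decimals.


Step 1: H is diagonal, so H^(-1) * g = [0.4611, 0.4911, -0.6079, 0.4843].
Step 2: g^T H^(-1) g = sum_i g_i^2 / H_ii
  = (2.3057)^2/5 + (2.4557)^2/5 + (-1.8238)^2/3 + (1.4529)^2/3
  = 1.0633 + 1.2061 + 1.1087 + 0.7036 = 4.0817
Step 3: Objective decrease = 0.5 * g^T H^(-1) g = 2.0409


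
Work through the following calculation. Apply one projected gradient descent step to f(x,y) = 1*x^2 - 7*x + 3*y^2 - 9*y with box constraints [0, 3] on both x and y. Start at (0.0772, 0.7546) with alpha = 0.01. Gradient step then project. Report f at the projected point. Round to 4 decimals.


Step 1: Compute gradient at (0.0772, 0.7546).
grad_x = 2*1*0.0772 - 7 = -6.8456
grad_y = 2*3*0.7546 - 9 = -4.4724
Step 2: Gradient step.
x_raw = 0.0772 - 0.01*-6.8456 = 0.1457
y_raw = 0.7546 - 0.01*-4.4724 = 0.7993
Step 3: Project onto [0, 3].
x_proj = clip(0.1457) = 0.1457
y_proj = clip(0.7993) = 0.7993
Step 4: Evaluate f.
f(0.1457, 0.7993) = -6.2755


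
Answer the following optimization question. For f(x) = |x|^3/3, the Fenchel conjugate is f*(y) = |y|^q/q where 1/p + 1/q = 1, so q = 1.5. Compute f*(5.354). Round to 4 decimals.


The conjugate exponent q satisfies 1/p + 1/q = 1.
p = 3, so q = 3/(3 - 1) = 1.5
|y|^q = 5.354^1.5 = 12.3885
f*(5.354) = 12.3885 / 1.5 = 8.259


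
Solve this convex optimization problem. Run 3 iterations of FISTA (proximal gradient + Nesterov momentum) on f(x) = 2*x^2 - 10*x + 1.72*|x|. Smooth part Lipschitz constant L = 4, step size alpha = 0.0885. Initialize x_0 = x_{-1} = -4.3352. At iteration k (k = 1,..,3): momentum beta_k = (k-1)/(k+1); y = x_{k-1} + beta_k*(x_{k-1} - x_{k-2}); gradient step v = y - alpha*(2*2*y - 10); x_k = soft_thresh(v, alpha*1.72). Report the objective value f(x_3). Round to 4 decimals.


FISTA on f(x) = 2*x^2 - 10*x + 1.72*|x|
L = 4, alpha = 0.0885
Iteration 1: beta = 0.0, y = -4.3352 + 0.0*(-4.3352 + 4.3352) = -4.3352
  grad(y) = -27.3408, v = y - alpha*grad = -1.9155
  prox(v) = soft_thresh(-1.9155, 0.1522) = -1.7633
Iteration 2: beta = 0.3333, y = -1.7633 + 0.3333*(-1.7633 + 4.3352) = -0.906
  grad(y) = -13.6241, v = y - alpha*grad = 0.2997
  prox(v) = soft_thresh(0.2997, 0.1522) = 0.1475
Iteration 3: beta = 0.5, y = 0.1475 + 0.5*(0.1475 + 1.7633) = 1.1029
  grad(y) = -5.5884, v = y - alpha*grad = 1.5975
  prox(v) = soft_thresh(1.5975, 0.1522) = 1.4452
f(x_3) = 2*1.4452^2 - 10*1.4452 + 1.72*|1.4452| = -7.7892


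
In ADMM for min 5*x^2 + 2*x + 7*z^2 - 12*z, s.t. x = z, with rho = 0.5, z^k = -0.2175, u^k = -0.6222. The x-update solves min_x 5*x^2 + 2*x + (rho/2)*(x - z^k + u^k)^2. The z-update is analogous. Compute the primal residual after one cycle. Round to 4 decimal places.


ADMM iteration with rho = 0.5, z^k = -0.2175, u^k = -0.6222
Step 1: x-update.
Minimize 5*x^2 + 2*x + (0.5/2)*(x + 0.2175 - 0.6222)^2
FOC: (2*5 + 0.5)*x = -2 + 0.5*(-0.2175 + 0.6222)
x^{k+1} = -0.1712
Step 2: z-update.
Minimize 7*z^2 - 12*z + (0.5/2)*(-0.1712 - z - 0.6222)^2
FOC: (2*7 + 0.5)*z = 12 + 0.5*(-0.1712 - 0.6222)
z^{k+1} = 0.8002
Step 3: u-update.
u^{k+1} = -0.6222 - 0.1712 - 0.8002 = -1.5936
Step 4: Primal residual = |-0.1712 - 0.8002| = 0.9714


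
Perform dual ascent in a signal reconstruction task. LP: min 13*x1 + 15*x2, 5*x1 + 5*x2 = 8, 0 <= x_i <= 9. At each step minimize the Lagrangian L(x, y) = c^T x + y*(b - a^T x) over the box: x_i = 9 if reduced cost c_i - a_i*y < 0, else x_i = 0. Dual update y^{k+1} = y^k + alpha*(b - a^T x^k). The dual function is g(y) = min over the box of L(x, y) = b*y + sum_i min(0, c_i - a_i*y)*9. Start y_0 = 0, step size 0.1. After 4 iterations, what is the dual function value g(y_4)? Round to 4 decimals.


Dual ascent for LP: min 13*x1 + 15*x2, 5*x1 + 5*x2 = 8, 0 <= x_i <= 9
Step 1: y^k = 0.0, reduced costs: (13.0, 15.0)
  x^k = (0.0, 0.0), subgradient = b - a^T x = 8.0
  y^{k+1} = 0.0 + 0.1*8.0 = 0.8
Step 2: y^k = 0.8, reduced costs: (9.0, 11.0)
  x^k = (0.0, 0.0), subgradient = b - a^T x = 8.0
  y^{k+1} = 0.8 + 0.1*8.0 = 1.6
Step 3: y^k = 1.6, reduced costs: (5.0, 7.0)
  x^k = (0.0, 0.0), subgradient = b - a^T x = 8.0
  y^{k+1} = 1.6 + 0.1*8.0 = 2.4
Step 4: y^k = 2.4, reduced costs: (1.0, 3.0)
  x^k = (0.0, 0.0), subgradient = b - a^T x = 8.0
  y^{k+1} = 2.4 + 0.1*8.0 = 3.2
Dual objective at y_4 = 3.2: reduced costs (-3.0, -1.0), box minimizer x = (9.0, 9.0)
g(y_4) = b*y + (c1 - a1*y)*x1 + (c2 - a2*y)*x2 = 8*3.2 + (-3.0)*9.0 + (-1.0)*9.0 = 25.6 - 27.0 - 9.0 = -10.4


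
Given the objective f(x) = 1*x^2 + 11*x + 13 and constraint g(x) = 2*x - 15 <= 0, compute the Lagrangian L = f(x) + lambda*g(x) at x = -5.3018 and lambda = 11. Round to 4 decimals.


Step 1: Evaluate f(x).
f(-5.3018) = 1*(-5.3018)^2 + 11*(-5.3018) + 13 = -17.2107
Step 2: Evaluate g(x).
g(-5.3018) = 2*-5.3018 - 15 = -25.6036
Step 3: Compute Lagrangian.
L = -17.2107 + 11*-25.6036 = -298.8503


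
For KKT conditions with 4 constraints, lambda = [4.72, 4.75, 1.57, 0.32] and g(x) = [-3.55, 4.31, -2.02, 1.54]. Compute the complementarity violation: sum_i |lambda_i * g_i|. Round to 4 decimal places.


KKT complementary slackness check:
lambda_1 * g_1 = 4.72 * -3.55 = -16.756
lambda_2 * g_2 = 4.75 * 4.31 = 20.4725
lambda_3 * g_3 = 1.57 * -2.02 = -3.1714
lambda_4 * g_4 = 0.32 * 1.54 = 0.4928
Total violation = 16.756 + 20.4725 + 3.1714 + 0.4928 = 40.8927


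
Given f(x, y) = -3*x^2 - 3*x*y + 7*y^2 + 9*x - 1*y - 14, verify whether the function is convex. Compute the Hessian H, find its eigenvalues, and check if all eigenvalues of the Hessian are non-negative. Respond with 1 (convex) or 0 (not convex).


The Hessian of f(x,y) = -3*x^2 - 3*x*y + 7*y^2 + 9*x - 1*y - 14 is:
H = [[-6, -3], [-3, 14]]
Trace = -6 + 14 = 8
Determinant = -6*14 - (-3)^2 = -93
Discriminant = (8)^2 - 4*-93 = 436.0
Eigenvalues: lambda_1 = -6.4403, lambda_2 = 14.4403
The function is not convex.

0


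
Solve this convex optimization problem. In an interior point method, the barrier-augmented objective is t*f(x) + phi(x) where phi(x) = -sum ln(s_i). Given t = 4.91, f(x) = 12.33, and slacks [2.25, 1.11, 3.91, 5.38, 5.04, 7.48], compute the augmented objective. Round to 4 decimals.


Step 1: Compute log-barrier.
ln values: [0.8109, 0.1044, 1.3635, 1.6827, 1.6174, 2.0122]
phi = -(0.8109 + 0.1044 + 1.3635 + 1.6827 + 1.6174 + 2.0122) = -7.5912
Step 2: Compute augmented objective.
t*f(x) = 4.91*12.33 = 60.5403
Total = 60.5403 - 7.5912 = 52.9491


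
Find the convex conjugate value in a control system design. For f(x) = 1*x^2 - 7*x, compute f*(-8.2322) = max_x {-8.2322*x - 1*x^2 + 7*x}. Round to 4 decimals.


f*(y) = sup_x {y*x - a*x^2 - b*x} = sup_x {(y-b)*x - a*x^2}
FOC: (y - b) - 2a*x = 0 => x* = (y - b)/(2a)
x* = (-8.2322 + 7)/(2*1) = -0.6161
f*(-8.2322) = (y-b)^2/(4a) = (-8.2322 + 7)^2/(4*1)
= 1.5183/4 = 0.3796


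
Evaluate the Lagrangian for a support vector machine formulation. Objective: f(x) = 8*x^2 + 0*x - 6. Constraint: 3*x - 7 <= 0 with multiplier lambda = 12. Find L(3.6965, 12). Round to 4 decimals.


Step 1: Evaluate f(x).
f(3.6965) = 8*3.6965^2 + 0*3.6965 - 6 = 103.3129
Step 2: Evaluate g(x).
g(3.6965) = 3*3.6965 - 7 = 4.0895
Step 3: Compute Lagrangian.
L = 103.3129 + 12*4.0895 = 152.3869


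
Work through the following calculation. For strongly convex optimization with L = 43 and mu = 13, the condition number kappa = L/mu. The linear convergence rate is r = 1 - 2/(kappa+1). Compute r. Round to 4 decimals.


Step 1: Compute the condition number.
kappa = L/mu = 43/13 = 3.3077
Step 2: Compute the convergence rate.
r = 1 - 2/(kappa + 1) = 1 - 2*mu/(L + mu) = (L - mu)/(L + mu) = 30/56 = 0.5357


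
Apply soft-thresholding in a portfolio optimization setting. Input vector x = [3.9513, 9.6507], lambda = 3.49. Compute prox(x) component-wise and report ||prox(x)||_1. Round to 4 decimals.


Soft-thresholding with lambda = 3.49:
prox(3.9513) = sign(3.9513)*max(|3.9513| - 3.49, 0) = 0.4613
prox(9.6507) = sign(9.6507)*max(|9.6507| - 3.49, 0) = 6.1607
prox(x) = [0.4613, 6.1607]
||prox(x)||_1 = 0.4613 + 6.1607 = 6.622


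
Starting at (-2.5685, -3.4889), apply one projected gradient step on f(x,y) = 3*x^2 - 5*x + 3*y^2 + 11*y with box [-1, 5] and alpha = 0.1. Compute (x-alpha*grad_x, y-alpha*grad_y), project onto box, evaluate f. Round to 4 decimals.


Step 1: Compute gradient at (-2.5685, -3.4889).
grad_x = 2*3*-2.5685 - 5 = -20.411
grad_y = 2*3*-3.4889 + 11 = -9.9334
Step 2: Gradient step.
x_raw = -2.5685 - 0.1*-20.411 = -0.5274
y_raw = -3.4889 - 0.1*-9.9334 = -2.4956
Step 3: Project onto [-1, 5].
x_proj = clip(-0.5274) = -0.5274
y_proj = clip(-2.4956) = -1.0
Step 4: Evaluate f.
f(-0.5274, -1.0) = -4.5285


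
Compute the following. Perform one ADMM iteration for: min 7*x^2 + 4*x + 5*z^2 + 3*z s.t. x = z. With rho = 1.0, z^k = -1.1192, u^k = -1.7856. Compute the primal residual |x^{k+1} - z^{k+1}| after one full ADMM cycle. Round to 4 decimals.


ADMM iteration with rho = 1.0, z^k = -1.1192, u^k = -1.7856
Step 1: x-update.
Minimize 7*x^2 + 4*x + (1.0/2)*(x + 1.1192 - 1.7856)^2
FOC: (2*7 + 1.0)*x = -4 + 1.0*(-1.1192 + 1.7856)
x^{k+1} = -0.2222
Step 2: z-update.
Minimize 5*z^2 + 3*z + (1.0/2)*(-0.2222 - z - 1.7856)^2
FOC: (2*5 + 1.0)*z = -3 + 1.0*(-0.2222 - 1.7856)
z^{k+1} = -0.4553
Step 3: u-update.
u^{k+1} = -1.7856 - 0.2222 + 0.4553 = -1.5526
Step 4: Primal residual = |-0.2222 + 0.4553| = 0.233


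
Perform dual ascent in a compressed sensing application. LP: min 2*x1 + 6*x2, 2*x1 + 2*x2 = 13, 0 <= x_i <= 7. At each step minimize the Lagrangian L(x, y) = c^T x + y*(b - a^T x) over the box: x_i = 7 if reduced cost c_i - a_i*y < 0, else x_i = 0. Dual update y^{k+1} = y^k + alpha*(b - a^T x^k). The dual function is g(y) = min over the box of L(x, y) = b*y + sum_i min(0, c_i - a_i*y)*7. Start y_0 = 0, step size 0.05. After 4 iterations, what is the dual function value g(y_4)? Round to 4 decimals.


Dual ascent for LP: min 2*x1 + 6*x2, 2*x1 + 2*x2 = 13, 0 <= x_i <= 7
Step 1: y^k = 0.0, reduced costs: (2.0, 6.0)
  x^k = (0.0, 0.0), subgradient = b - a^T x = 13.0
  y^{k+1} = 0.0 + 0.05*13.0 = 0.65
Step 2: y^k = 0.65, reduced costs: (0.7, 4.7)
  x^k = (0.0, 0.0), subgradient = b - a^T x = 13.0
  y^{k+1} = 0.65 + 0.05*13.0 = 1.3
Step 3: y^k = 1.3, reduced costs: (-0.6, 3.4)
  x^k = (7.0, 0.0), subgradient = b - a^T x = -1.0
  y^{k+1} = 1.3 + 0.05*-1.0 = 1.25
Step 4: y^k = 1.25, reduced costs: (-0.5, 3.5)
  x^k = (7.0, 0.0), subgradient = b - a^T x = -1.0
  y^{k+1} = 1.25 + 0.05*-1.0 = 1.2
Dual objective at y_4 = 1.2: reduced costs (-0.4, 3.6), box minimizer x = (7.0, 0.0)
g(y_4) = b*y + (c1 - a1*y)*x1 + (c2 - a2*y)*x2 = 13*1.2 + (-0.4)*7.0 + 3.6*0.0 = 15.6 - 2.8 + 0.0 = 12.8


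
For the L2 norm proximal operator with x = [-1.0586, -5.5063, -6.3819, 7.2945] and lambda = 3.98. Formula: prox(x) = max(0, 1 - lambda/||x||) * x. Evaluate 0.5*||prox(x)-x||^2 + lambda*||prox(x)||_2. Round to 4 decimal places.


Step 1: Compute ||x||.
||x|| = 11.1972
Step 2: Compute scaling factor.
scale = max(0, 1 - 3.98/11.1972) = 0.6446
Step 3: prox(x) = [-0.6823, -3.5491, -4.1135, 4.7017]
||prox(x)|| = 7.2172
Step 4: Proximal objective.
0.5*||prox-x||^2 = 7.9202
lambda*||prox|| = 28.7245
Total = 36.6448


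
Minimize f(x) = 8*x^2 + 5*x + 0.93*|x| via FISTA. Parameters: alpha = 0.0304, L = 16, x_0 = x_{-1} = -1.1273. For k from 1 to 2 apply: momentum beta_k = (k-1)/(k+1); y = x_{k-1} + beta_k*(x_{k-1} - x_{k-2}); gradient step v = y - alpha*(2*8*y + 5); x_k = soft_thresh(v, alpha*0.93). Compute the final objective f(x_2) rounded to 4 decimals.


FISTA on f(x) = 8*x^2 + 5*x + 0.93*|x|
L = 16, alpha = 0.0304
Iteration 1: beta = 0.0, y = -1.1273 + 0.0*(-1.1273 + 1.1273) = -1.1273
  grad(y) = -13.0368, v = y - alpha*grad = -0.731
  prox(v) = soft_thresh(-0.731, 0.0283) = -0.7027
Iteration 2: beta = 0.3333, y = -0.7027 + 0.3333*(-0.7027 + 1.1273) = -0.5612
  grad(y) = -3.9789, v = y - alpha*grad = -0.4402
  prox(v) = soft_thresh(-0.4402, 0.0283) = -0.4119
f(x_2) = 8*(-0.4119)^2 + 5*(-0.4119) + 0.93*|-0.4119| = -0.319


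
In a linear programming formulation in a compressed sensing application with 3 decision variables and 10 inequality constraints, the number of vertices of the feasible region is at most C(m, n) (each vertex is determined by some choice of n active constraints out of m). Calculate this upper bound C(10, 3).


Each vertex corresponds to some choice of n active constraints out of m, so the number of vertices is at most C(m, n) = m! / (n!(m-n)!).
m = 10, n = 3
Numerator: 10 * 9 * 8
Denominator: 3! = 6
C(10, 3) = 120


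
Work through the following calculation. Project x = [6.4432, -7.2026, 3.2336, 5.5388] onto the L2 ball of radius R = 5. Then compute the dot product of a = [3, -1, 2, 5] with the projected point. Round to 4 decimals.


Step 1: Compute ||x|| (intermediates to 6 decimals).
||x|| = sqrt(6.4432^2 + (-7.2026)^2 + 3.2336^2 + 5.5388^2) = 11.598567
Step 2: Project.
Since ||x|| > R, scale = R/||x|| = 5/11.598567 = 0.431088, proj(x) = scale * x
proj(x) = [2.777586, -3.104954, 1.393966, 2.38771]
Step 3: Dot product.
a^T * proj(x) = 3*2.777586 - 1*(-3.104954) + 2*1.393966 + 5*2.38771 = 26.1642


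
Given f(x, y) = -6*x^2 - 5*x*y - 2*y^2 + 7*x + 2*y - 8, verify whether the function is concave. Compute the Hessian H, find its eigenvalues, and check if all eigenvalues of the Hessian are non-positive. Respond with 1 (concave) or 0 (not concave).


The Hessian of f(x,y) = -6*x^2 - 5*x*y - 2*y^2 + 7*x + 2*y - 8 is:
H = [[-12, -5], [-5, -4]]
Trace = -12 - 4 = -16
Determinant = -12*-4 - (-5)^2 = 23
Discriminant = (-16)^2 - 4*23 = 164.0
Eigenvalues: lambda_1 = -14.4031, lambda_2 = -1.5969
The function is concave.

1


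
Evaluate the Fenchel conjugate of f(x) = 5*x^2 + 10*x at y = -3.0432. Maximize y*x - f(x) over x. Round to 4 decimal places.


f*(y) = sup_x {y*x - a*x^2 - b*x} = sup_x {(y-b)*x - a*x^2}
FOC: (y - b) - 2a*x = 0 => x* = (y - b)/(2a)
x* = (-3.0432 - 10)/(2*5) = -1.3043
f*(-3.0432) = (y-b)^2/(4a) = (-3.0432 - 10)^2/(4*5)
= 170.1251/20 = 8.5063


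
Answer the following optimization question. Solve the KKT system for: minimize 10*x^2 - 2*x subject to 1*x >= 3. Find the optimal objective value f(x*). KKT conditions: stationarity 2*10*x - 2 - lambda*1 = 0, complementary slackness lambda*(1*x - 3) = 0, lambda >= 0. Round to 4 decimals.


Step 1: Try lambda = 0 (constraint inactive).
x_unc = 2/(2*10) = 0.1
Check: 1*0.1 = 0.1 < 3 -- violated!
Step 2: Constraint must be active: 1*x = 3
x* = 3/1 = 3.0
lambda = (2*10*3.0 - 2)/1 = 58.0
Step 3: Compute optimal value.
f(x*) = 10*3.0^2 - 2*3.0 = 84.0


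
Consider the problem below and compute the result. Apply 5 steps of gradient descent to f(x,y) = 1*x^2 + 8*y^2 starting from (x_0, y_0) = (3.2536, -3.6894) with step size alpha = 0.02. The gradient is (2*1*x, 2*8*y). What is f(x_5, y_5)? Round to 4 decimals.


Gradient descent on f(x,y) = 1*x^2 + 8*y^2.
Starting point: (3.2536, -3.6894), alpha = 0.02
Step 1: grad_x = 2*1*3.2536 = 6.5072, grad_y = 2*8*-3.6894 = -59.0304
  x_1 = 3.2536 - 0.02*6.5072 = 3.1235
  y_1 = -3.6894 - 0.02*-59.0304 = -2.5088
Step 2: grad_x = 2*1*3.1235 = 6.2469, grad_y = 2*8*-2.5088 = -40.1407
  x_2 = 3.1235 - 0.02*6.2469 = 2.9985
  y_2 = -2.5088 - 0.02*-40.1407 = -1.706
Step 3: grad_x = 2*1*2.9985 = 5.997, grad_y = 2*8*-1.706 = -27.2957
  x_3 = 2.9985 - 0.02*5.997 = 2.8786
  y_3 = -1.706 - 0.02*-27.2957 = -1.1601
Step 4: grad_x = 2*1*2.8786 = 5.7572, grad_y = 2*8*-1.1601 = -18.561
  x_4 = 2.8786 - 0.02*5.7572 = 2.7634
  y_4 = -1.1601 - 0.02*-18.561 = -0.7888
Step 5: grad_x = 2*1*2.7634 = 5.5269, grad_y = 2*8*-0.7888 = -12.6215
  x_5 = 2.7634 - 0.02*5.5269 = 2.6529
  y_5 = -0.7888 - 0.02*-12.6215 = -0.5364
f(2.6529, -0.5364) = 1*2.6529^2 + 8*(-0.5364)^2 = 9.3398


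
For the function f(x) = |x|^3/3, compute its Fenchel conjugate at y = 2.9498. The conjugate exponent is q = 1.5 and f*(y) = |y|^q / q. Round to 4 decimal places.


The conjugate exponent q satisfies 1/p + 1/q = 1.
p = 3, so q = 3/(3 - 1) = 1.5
|y|^q = 2.9498^1.5 = 5.0663
f*(2.9498) = 5.0663 / 1.5 = 3.3775


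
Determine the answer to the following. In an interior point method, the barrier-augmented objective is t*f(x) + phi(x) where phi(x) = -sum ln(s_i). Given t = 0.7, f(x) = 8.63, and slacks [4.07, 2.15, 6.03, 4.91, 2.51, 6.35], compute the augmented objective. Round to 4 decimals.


Step 1: Compute log-barrier.
ln values: [1.4036, 0.7655, 1.7967, 1.5913, 0.9203, 1.8485]
phi = -(1.4036 + 0.7655 + 1.7967 + 1.5913 + 0.9203 + 1.8485) = -8.3259
Step 2: Compute augmented objective.
t*f(x) = 0.7*8.63 = 6.041
Total = 6.041 - 8.3259 = -2.2849


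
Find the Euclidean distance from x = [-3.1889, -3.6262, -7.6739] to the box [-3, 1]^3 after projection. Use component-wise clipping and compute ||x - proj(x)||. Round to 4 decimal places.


Project each component onto [-3, 1].
clip(-3.1889) = -3.0, clip(-3.6262) = -3.0, clip(-7.6739) = -3.0
Projection = [-3.0, -3.0, -3.0]
Squared diffs: [0.0357, 0.3921, 21.8453]
Distance = sqrt(22.2731) = 4.7194


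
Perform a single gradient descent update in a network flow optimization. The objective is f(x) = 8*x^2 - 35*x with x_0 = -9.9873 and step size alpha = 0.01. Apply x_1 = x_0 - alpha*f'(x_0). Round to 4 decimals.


We compute the gradient at x_0 and apply the update.
f'(x) = 16*x - 35
f'(-9.9873) = 16*-9.9873 - 35 = -194.7968
x_1 = -9.9873 - 0.01*-194.7968 = -8.0393


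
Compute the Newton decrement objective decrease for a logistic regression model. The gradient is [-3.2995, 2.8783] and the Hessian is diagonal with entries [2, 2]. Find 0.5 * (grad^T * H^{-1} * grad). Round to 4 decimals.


Step 1: H is diagonal, so H^(-1) * g = [-1.6498, 1.4392].
Step 2: g^T H^(-1) g = sum_i g_i^2 / H_ii
  = (-3.2995)^2/2 + (2.8783)^2/2
  = 5.4434 + 4.1423 = 9.5857
Step 3: Objective decrease = 0.5 * g^T H^(-1) g = 4.7928


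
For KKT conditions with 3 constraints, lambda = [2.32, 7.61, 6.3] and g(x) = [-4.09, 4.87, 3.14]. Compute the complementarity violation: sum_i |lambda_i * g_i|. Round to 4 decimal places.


KKT complementary slackness check:
lambda_1 * g_1 = 2.32 * -4.09 = -9.4888
lambda_2 * g_2 = 7.61 * 4.87 = 37.0607
lambda_3 * g_3 = 6.3 * 3.14 = 19.782
Total violation = 9.4888 + 37.0607 + 19.782 = 66.3315


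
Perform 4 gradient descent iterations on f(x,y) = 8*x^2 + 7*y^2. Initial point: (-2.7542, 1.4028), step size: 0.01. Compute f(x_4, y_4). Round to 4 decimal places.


Gradient descent on f(x,y) = 8*x^2 + 7*y^2.
Starting point: (-2.7542, 1.4028), alpha = 0.01
Step 1: grad_x = 2*8*-2.7542 = -44.0672, grad_y = 2*7*1.4028 = 19.6392
  x_1 = -2.7542 - 0.01*-44.0672 = -2.3135
  y_1 = 1.4028 - 0.01*19.6392 = 1.2064
Step 2: grad_x = 2*8*-2.3135 = -37.0164, grad_y = 2*7*1.2064 = 16.8897
  x_2 = -2.3135 - 0.01*-37.0164 = -1.9434
  y_2 = 1.2064 - 0.01*16.8897 = 1.0375
Step 3: grad_x = 2*8*-1.9434 = -31.0938, grad_y = 2*7*1.0375 = 14.5252
  x_3 = -1.9434 - 0.01*-31.0938 = -1.6324
  y_3 = 1.0375 - 0.01*14.5252 = 0.8923
Step 4: grad_x = 2*8*-1.6324 = -26.1188, grad_y = 2*7*0.8923 = 12.4916
  x_4 = -1.6324 - 0.01*-26.1188 = -1.3712
  y_4 = 0.8923 - 0.01*12.4916 = 0.7673
f(-1.3712, 0.7673) = 8*(-1.3712)^2 + 7*0.7673^2 = 19.164


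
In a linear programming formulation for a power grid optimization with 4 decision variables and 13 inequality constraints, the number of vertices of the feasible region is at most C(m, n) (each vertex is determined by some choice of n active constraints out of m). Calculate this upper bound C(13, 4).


Each vertex corresponds to some choice of n active constraints out of m, so the number of vertices is at most C(m, n) = m! / (n!(m-n)!).
m = 13, n = 4
Numerator: 13 * 12 * 11 * 10
Denominator: 4! = 24
C(13, 4) = 715


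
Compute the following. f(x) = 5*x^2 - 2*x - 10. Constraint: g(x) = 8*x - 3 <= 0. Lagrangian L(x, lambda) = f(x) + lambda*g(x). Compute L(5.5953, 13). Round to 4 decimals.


Step 1: Evaluate f(x).
f(5.5953) = 5*5.5953^2 - 2*5.5953 - 10 = 135.3463
Step 2: Evaluate g(x).
g(5.5953) = 8*5.5953 - 3 = 41.7624
Step 3: Compute Lagrangian.
L = 135.3463 + 13*41.7624 = 678.2575


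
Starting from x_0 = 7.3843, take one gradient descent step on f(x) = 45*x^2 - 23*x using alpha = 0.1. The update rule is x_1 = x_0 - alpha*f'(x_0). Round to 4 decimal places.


We compute the gradient at x_0 and apply the update.
f'(x) = 90*x - 23
f'(7.3843) = 90*7.3843 - 23 = 641.587
x_1 = 7.3843 - 0.1*641.587 = -56.7744


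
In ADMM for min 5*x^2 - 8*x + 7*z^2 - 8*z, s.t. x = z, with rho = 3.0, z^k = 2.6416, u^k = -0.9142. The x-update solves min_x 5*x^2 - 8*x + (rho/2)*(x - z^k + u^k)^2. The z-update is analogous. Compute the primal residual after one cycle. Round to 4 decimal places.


ADMM iteration with rho = 3.0, z^k = 2.6416, u^k = -0.9142
Step 1: x-update.
Minimize 5*x^2 - 8*x + (3.0/2)*(x - 2.6416 - 0.9142)^2
FOC: (2*5 + 3.0)*x = 8 + 3.0*(2.6416 + 0.9142)
x^{k+1} = 1.436
Step 2: z-update.
Minimize 7*z^2 - 8*z + (3.0/2)*(1.436 - z - 0.9142)^2
FOC: (2*7 + 3.0)*z = 8 + 3.0*(1.436 - 0.9142)
z^{k+1} = 0.5627
Step 3: u-update.
u^{k+1} = -0.9142 + 1.436 - 0.5627 = -0.0409
Step 4: Primal residual = |1.436 - 0.5627| = 0.8733


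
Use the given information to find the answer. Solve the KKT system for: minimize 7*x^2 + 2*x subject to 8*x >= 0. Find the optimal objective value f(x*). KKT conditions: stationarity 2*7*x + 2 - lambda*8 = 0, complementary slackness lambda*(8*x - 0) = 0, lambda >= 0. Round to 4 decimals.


Step 1: Try lambda = 0 (constraint inactive).
x_unc = -2/(2*7) = -0.1429
Check: 8*-0.1429 = -1.1432 < 0 -- violated!
Step 2: Constraint must be active: 8*x = 0
x* = 0/8 = 0.0
lambda = (2*7*0.0 + 2)/8 = 0.25
Step 3: Compute optimal value.
f(x*) = 7*0.0^2 + 2*0.0 = 0.0


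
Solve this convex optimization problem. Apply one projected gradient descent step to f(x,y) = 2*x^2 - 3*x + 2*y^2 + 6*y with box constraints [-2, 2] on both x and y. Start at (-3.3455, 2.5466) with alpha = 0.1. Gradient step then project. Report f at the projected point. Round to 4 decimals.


Step 1: Compute gradient at (-3.3455, 2.5466).
grad_x = 2*2*-3.3455 - 3 = -16.382
grad_y = 2*2*2.5466 + 6 = 16.1864
Step 2: Gradient step.
x_raw = -3.3455 - 0.1*-16.382 = -1.7073
y_raw = 2.5466 - 0.1*16.1864 = 0.928
Step 3: Project onto [-2, 2].
x_proj = clip(-1.7073) = -1.7073
y_proj = clip(0.928) = 0.928
Step 4: Evaluate f.
f(-1.7073, 0.928) = 18.2416


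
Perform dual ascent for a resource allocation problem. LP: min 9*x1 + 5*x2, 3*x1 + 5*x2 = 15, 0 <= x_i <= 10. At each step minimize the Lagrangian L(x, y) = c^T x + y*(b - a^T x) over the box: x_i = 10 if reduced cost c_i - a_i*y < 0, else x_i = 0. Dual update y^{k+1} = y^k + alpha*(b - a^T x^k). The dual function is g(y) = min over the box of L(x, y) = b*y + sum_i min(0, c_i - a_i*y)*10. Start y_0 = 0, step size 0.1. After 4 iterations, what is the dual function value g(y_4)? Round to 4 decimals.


Dual ascent for LP: min 9*x1 + 5*x2, 3*x1 + 5*x2 = 15, 0 <= x_i <= 10
Step 1: y^k = 0.0, reduced costs: (9.0, 5.0)
  x^k = (0.0, 0.0), subgradient = b - a^T x = 15.0
  y^{k+1} = 0.0 + 0.1*15.0 = 1.5
Step 2: y^k = 1.5, reduced costs: (4.5, -2.5)
  x^k = (0.0, 10.0), subgradient = b - a^T x = -35.0
  y^{k+1} = 1.5 + 0.1*-35.0 = -2.0
Step 3: y^k = -2.0, reduced costs: (15.0, 15.0)
  x^k = (0.0, 0.0), subgradient = b - a^T x = 15.0
  y^{k+1} = -2.0 + 0.1*15.0 = -0.5
Step 4: y^k = -0.5, reduced costs: (10.5, 7.5)
  x^k = (0.0, 0.0), subgradient = b - a^T x = 15.0
  y^{k+1} = -0.5 + 0.1*15.0 = 1.0
Dual objective at y_4 = 1.0: reduced costs (6.0, 0.0), box minimizer x = (0.0, 0.0)
g(y_4) = b*y + (c1 - a1*y)*x1 + (c2 - a2*y)*x2 = 15*1.0 + 6.0*0.0 + 0.0*0.0 = 15.0 + 0.0 + 0.0 = 15.0


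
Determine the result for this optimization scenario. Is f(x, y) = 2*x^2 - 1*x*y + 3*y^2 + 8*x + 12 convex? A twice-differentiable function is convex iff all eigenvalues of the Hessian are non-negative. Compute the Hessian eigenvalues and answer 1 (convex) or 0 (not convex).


The Hessian of f(x,y) = 2*x^2 - 1*x*y + 3*y^2 + 8*x + 12 is:
H = [[4, -1], [-1, 6]]
Trace = 4 + 6 = 10
Determinant = 4*6 - (-1)^2 = 23
Discriminant = (10)^2 - 4*23 = 8.0
Eigenvalues: lambda_1 = 3.5858, lambda_2 = 6.4142
The function is convex.

1


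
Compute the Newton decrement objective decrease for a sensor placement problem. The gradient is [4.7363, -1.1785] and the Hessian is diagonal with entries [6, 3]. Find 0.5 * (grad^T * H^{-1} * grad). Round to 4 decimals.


Step 1: H is diagonal, so H^(-1) * g = [0.7894, -0.3928].
Step 2: g^T H^(-1) g = sum_i g_i^2 / H_ii
  = (4.7363)^2/6 + (-1.1785)^2/3
  = 3.7388 + 0.463 = 4.2017
Step 3: Objective decrease = 0.5 * g^T H^(-1) g = 2.1009


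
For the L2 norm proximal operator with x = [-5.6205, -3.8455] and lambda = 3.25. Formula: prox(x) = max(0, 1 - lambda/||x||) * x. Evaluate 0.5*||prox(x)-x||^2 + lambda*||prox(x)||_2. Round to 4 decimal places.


Step 1: Compute ||x||.
||x|| = 6.8101
Step 2: Compute scaling factor.
scale = max(0, 1 - 3.25/6.8101) = 0.5228
Step 3: prox(x) = [-2.9382, -2.0103]
||prox(x)|| = 3.5601
Step 4: Proximal objective.
0.5*||prox-x||^2 = 5.2813
lambda*||prox|| = 11.5703
Total = 16.8517


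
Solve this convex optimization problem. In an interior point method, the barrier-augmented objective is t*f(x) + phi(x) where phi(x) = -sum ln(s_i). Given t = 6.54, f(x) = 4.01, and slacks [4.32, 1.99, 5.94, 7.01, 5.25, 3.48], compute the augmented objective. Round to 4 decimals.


Step 1: Compute log-barrier.
ln values: [1.4633, 0.6881, 1.7817, 1.9473, 1.6582, 1.247]
phi = -(1.4633 + 0.6881 + 1.7817 + 1.9473 + 1.6582 + 1.247) = -8.7857
Step 2: Compute augmented objective.
t*f(x) = 6.54*4.01 = 26.2254
Total = 26.2254 - 8.7857 = 17.4397


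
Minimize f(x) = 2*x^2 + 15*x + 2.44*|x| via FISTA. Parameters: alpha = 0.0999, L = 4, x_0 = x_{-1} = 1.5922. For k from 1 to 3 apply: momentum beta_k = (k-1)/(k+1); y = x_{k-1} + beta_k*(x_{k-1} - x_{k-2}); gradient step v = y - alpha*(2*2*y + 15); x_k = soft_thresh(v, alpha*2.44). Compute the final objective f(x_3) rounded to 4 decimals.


FISTA on f(x) = 2*x^2 + 15*x + 2.44*|x|
L = 4, alpha = 0.0999
Iteration 1: beta = 0.0, y = 1.5922 + 0.0*(1.5922 - 1.5922) = 1.5922
  grad(y) = 21.3688, v = y - alpha*grad = -0.5425
  prox(v) = soft_thresh(-0.5425, 0.2438) = -0.2988
Iteration 2: beta = 0.3333, y = -0.2988 + 0.3333*(-0.2988 - 1.5922) = -0.9291
  grad(y) = 11.2835, v = y - alpha*grad = -2.0563
  prox(v) = soft_thresh(-2.0563, 0.2438) = -1.8126
Iteration 3: beta = 0.5, y = -1.8126 + 0.5*(-1.8126 + 0.2988) = -2.5695
  grad(y) = 4.7221, v = y - alpha*grad = -3.0412
  prox(v) = soft_thresh(-3.0412, 0.2438) = -2.7975
f(x_3) = 2*(-2.7975)^2 + 15*(-2.7975) + 2.44*|-2.7975| = -19.4845


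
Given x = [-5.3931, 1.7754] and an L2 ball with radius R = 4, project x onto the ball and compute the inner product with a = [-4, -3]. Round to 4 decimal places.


Step 1: Compute ||x|| (intermediates to 6 decimals).
||x|| = sqrt((-5.3931)^2 + 1.7754^2) = 5.677814
Step 2: Project.
Since ||x|| > R, scale = R/||x|| = 4/5.677814 = 0.704496, proj(x) = scale * x
proj(x) = [-3.799417, 1.250762]
Step 3: Dot product.
a^T * proj(x) = -4*(-3.799417) - 3*1.250762 = 11.4454


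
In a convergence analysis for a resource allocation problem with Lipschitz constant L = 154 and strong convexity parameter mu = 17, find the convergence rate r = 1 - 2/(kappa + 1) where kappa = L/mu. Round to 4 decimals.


Step 1: Compute the condition number.
kappa = L/mu = 154/17 = 9.0588
Step 2: Compute the convergence rate.
r = 1 - 2/(kappa + 1) = 1 - 2*mu/(L + mu) = (L - mu)/(L + mu) = 137/171 = 0.8012


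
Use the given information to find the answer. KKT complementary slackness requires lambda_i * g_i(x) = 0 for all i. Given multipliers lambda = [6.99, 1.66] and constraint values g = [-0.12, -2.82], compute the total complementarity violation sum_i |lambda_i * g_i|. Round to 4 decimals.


KKT complementary slackness check:
lambda_1 * g_1 = 6.99 * -0.12 = -0.8388
lambda_2 * g_2 = 1.66 * -2.82 = -4.6812
Total violation = 0.8388 + 4.6812 = 5.52


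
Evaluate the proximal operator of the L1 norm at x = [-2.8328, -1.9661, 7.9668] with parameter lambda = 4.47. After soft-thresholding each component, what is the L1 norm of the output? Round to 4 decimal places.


Soft-thresholding with lambda = 4.47:
prox(-2.8328) = sign(-2.8328)*max(|-2.8328| - 4.47, 0) = 0.0
prox(-1.9661) = sign(-1.9661)*max(|-1.9661| - 4.47, 0) = 0.0
prox(7.9668) = sign(7.9668)*max(|7.9668| - 4.47, 0) = 3.4968
prox(x) = [0.0, 0.0, 3.4968]
||prox(x)||_1 = 0.0 + 0.0 + 3.4968 = 3.4968


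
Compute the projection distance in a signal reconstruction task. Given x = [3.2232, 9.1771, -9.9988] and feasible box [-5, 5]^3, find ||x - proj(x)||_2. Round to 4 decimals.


Project each component onto [-5, 5].
clip(3.2232) = 3.2232, clip(9.1771) = 5.0, clip(-9.9988) = -5.0
Projection = [3.2232, 5.0, -5.0]
Squared diffs: [0.0, 17.4482, 24.988]
Distance = sqrt(42.4362) = 6.5143


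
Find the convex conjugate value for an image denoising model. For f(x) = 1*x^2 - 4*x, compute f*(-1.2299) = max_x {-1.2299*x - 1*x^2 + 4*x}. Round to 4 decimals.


f*(y) = sup_x {y*x - a*x^2 - b*x} = sup_x {(y-b)*x - a*x^2}
FOC: (y - b) - 2a*x = 0 => x* = (y - b)/(2a)
x* = (-1.2299 + 4)/(2*1) = 1.3851
f*(-1.2299) = (y-b)^2/(4a) = (-1.2299 + 4)^2/(4*1)
= 7.6735/4 = 1.9184


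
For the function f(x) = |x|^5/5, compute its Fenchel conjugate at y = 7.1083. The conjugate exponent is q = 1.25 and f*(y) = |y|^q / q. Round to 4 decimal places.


The conjugate exponent q satisfies 1/p + 1/q = 1.
p = 5, so q = 5/(5 - 1) = 1.25
|y|^q = 7.1083^1.25 = 11.6067
f*(7.1083) = 11.6067 / 1.25 = 9.2853


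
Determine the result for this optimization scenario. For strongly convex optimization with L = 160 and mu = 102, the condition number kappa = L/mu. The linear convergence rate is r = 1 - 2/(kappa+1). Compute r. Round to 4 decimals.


Step 1: Compute the condition number.
kappa = L/mu = 160/102 = 1.5686
Step 2: Compute the convergence rate.
r = 1 - 2/(kappa + 1) = 1 - 2*mu/(L + mu) = (L - mu)/(L + mu) = 58/262 = 0.2214


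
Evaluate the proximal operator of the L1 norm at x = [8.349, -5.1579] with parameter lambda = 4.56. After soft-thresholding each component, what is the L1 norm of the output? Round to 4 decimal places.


Soft-thresholding with lambda = 4.56:
prox(8.349) = sign(8.349)*max(|8.349| - 4.56, 0) = 3.789
prox(-5.1579) = sign(-5.1579)*max(|-5.1579| - 4.56, 0) = -0.5979
prox(x) = [3.789, -0.5979]
||prox(x)||_1 = 3.789 + 0.5979 = 4.3869


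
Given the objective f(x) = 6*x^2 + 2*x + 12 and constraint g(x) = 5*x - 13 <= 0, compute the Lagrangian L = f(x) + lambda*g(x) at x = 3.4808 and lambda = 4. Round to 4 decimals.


Step 1: Evaluate f(x).
f(3.4808) = 6*3.4808^2 + 2*3.4808 + 12 = 91.6574
Step 2: Evaluate g(x).
g(3.4808) = 5*3.4808 - 13 = 4.404
Step 3: Compute Lagrangian.
L = 91.6574 + 4*4.404 = 109.2734


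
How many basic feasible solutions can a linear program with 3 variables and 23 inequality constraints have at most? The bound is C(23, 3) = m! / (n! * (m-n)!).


Each vertex corresponds to some choice of n active constraints out of m, so the number of vertices is at most C(m, n) = m! / (n!(m-n)!).
m = 23, n = 3
Numerator: 23 * 22 * 21
Denominator: 3! = 6
C(23, 3) = 1771


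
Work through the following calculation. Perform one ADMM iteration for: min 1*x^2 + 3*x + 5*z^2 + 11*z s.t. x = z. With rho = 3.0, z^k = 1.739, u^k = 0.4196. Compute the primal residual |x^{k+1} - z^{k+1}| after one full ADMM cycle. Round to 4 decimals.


ADMM iteration with rho = 3.0, z^k = 1.739, u^k = 0.4196
Step 1: x-update.
Minimize 1*x^2 + 3*x + (3.0/2)*(x - 1.739 + 0.4196)^2
FOC: (2*1 + 3.0)*x = -3 + 3.0*(1.739 - 0.4196)
x^{k+1} = 0.1916
Step 2: z-update.
Minimize 5*z^2 + 11*z + (3.0/2)*(0.1916 - z + 0.4196)^2
FOC: (2*5 + 3.0)*z = -11 + 3.0*(0.1916 + 0.4196)
z^{k+1} = -0.7051
Step 3: u-update.
u^{k+1} = 0.4196 + 0.1916 + 0.7051 = 1.3163
Step 4: Primal residual = |0.1916 + 0.7051| = 0.8967


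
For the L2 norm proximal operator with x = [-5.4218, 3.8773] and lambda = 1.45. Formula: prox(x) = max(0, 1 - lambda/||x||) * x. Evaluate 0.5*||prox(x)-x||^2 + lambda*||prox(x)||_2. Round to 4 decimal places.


Step 1: Compute ||x||.
||x|| = 6.6655
Step 2: Compute scaling factor.
scale = max(0, 1 - 1.45/6.6655) = 0.7825
Step 3: prox(x) = [-4.2424, 3.0338]
||prox(x)|| = 5.2155
Step 4: Proximal objective.
0.5*||prox-x||^2 = 1.0513
lambda*||prox|| = 7.5625
Total = 8.6138


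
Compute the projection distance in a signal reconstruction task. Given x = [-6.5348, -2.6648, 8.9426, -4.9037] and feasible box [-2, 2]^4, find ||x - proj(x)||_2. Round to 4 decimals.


Project each component onto [-2, 2].
clip(-6.5348) = -2.0, clip(-2.6648) = -2.0, clip(8.9426) = 2.0, clip(-4.9037) = -2.0
Projection = [-2.0, -2.0, 2.0, -2.0]
Squared diffs: [20.5644, 0.442, 48.1997, 8.4315]
Distance = sqrt(77.6376) = 8.8112


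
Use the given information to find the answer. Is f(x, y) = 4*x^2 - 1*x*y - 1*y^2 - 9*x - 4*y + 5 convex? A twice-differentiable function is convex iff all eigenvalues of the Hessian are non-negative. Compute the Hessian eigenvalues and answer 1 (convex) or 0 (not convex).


The Hessian of f(x,y) = 4*x^2 - 1*x*y - 1*y^2 - 9*x - 4*y + 5 is:
H = [[8, -1], [-1, -2]]
Trace = 8 - 2 = 6
Determinant = 8*-2 - (-1)^2 = -17
Discriminant = (6)^2 - 4*-17 = 104.0
Eigenvalues: lambda_1 = -2.099, lambda_2 = 8.099
The function is not convex.

0
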